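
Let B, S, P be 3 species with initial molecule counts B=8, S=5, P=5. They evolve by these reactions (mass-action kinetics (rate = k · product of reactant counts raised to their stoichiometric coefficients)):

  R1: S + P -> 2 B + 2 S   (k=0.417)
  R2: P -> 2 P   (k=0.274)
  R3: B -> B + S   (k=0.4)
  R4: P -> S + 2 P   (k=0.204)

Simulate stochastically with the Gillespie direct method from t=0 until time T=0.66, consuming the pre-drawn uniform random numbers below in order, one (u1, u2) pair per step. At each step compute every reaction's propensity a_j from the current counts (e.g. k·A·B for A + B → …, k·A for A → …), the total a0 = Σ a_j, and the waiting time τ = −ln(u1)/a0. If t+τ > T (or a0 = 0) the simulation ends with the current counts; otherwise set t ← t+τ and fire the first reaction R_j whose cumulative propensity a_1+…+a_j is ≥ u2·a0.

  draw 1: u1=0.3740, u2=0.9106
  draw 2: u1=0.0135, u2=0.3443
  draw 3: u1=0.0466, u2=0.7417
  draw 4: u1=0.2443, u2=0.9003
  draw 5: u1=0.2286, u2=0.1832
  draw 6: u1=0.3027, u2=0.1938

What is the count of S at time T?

S at T = 10

t=0.000: B=8 S=5 P=5
Draw 1: a1=10.425, a2=1.370, a3=3.200, a4=1.020, a0=16.015; τ=−ln(0.3740)/16.015=0.061 → t=0.061; u2·a0=0.9106·16.015=14.583; a1+a2=11.795 < 14.583 ≤ a1+…+a3=14.995 → R3 fires; B=8 S=6 P=5
Draw 2: a1=12.510, a2=1.370, a3=3.200, a4=1.020, a0=18.100; τ=−ln(0.0135)/18.100=0.238 → t=0.299; u2·a0=0.3443·18.100=6.232 ≤ a1=12.510 → R1 fires; B=10 S=7 P=4
Draw 3: a1=11.676, a2=1.096, a3=4.000, a4=0.816, a0=17.588; τ=−ln(0.0466)/17.588=0.174 → t=0.474; u2·a0=0.7417·17.588=13.045; a1+a2=12.772 < 13.045 ≤ a1+…+a3=16.772 → R3 fires; B=10 S=8 P=4
Draw 4: a1=13.344, a2=1.096, a3=4.000, a4=0.816, a0=19.256; τ=−ln(0.2443)/19.256=0.073 → t=0.547; u2·a0=0.9003·19.256=17.336; a1+a2=14.440 < 17.336 ≤ a1+…+a3=18.440 → R3 fires; B=10 S=9 P=4
Draw 5: a1=15.012, a2=1.096, a3=4.000, a4=0.816, a0=20.924; τ=−ln(0.2286)/20.924=0.071 → t=0.617; u2·a0=0.1832·20.924=3.833 ≤ a1=15.012 → R1 fires; B=12 S=10 P=3
Draw 6: a1=12.510, a2=0.822, a3=4.800, a4=0.612, a0=18.744; τ=−ln(0.3027)/18.744=0.064 → t=0.681 > T=0.66: stop.
Read off S at T=0.66: 10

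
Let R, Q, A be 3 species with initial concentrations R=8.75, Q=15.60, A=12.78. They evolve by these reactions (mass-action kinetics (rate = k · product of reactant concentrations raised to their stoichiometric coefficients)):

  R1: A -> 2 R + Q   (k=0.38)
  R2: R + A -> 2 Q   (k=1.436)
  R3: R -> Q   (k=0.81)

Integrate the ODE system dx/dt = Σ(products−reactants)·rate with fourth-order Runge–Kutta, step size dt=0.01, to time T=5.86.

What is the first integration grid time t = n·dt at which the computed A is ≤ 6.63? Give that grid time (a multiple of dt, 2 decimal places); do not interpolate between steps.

RK4 with dt=0.01: 586 steps to T=5.86. Trajectory (selected grid times):
t=0.00: R=8.75 Q=15.60 A=12.78
t=0.08: R=3.24 Q=27.64 A=6.79
t=0.09: R=2.97 Q=28.29 A=6.47
t=0.65: R=0.54 Q=36.45 A=2.25
t=1.30: R=0.40 Q=38.48 A=1.15
t=1.95: R=0.34 Q=39.49 A=0.64
t=2.60: R=0.28 Q=40.06 A=0.37
t=3.26: R=0.22 Q=40.40 A=0.23
t=3.91: R=0.18 Q=40.62 A=0.15
t=4.56: R=0.14 Q=40.77 A=0.10
t=5.21: R=0.11 Q=40.87 A=0.07
t=5.86: R=0.08 Q=40.95 A=0.05
A(0.08)=6.791 > 6.63 but A(0.09)=6.470 ≤ 6.63, so the first grid time is t=0.09.

Threshold first reached at t = 0.09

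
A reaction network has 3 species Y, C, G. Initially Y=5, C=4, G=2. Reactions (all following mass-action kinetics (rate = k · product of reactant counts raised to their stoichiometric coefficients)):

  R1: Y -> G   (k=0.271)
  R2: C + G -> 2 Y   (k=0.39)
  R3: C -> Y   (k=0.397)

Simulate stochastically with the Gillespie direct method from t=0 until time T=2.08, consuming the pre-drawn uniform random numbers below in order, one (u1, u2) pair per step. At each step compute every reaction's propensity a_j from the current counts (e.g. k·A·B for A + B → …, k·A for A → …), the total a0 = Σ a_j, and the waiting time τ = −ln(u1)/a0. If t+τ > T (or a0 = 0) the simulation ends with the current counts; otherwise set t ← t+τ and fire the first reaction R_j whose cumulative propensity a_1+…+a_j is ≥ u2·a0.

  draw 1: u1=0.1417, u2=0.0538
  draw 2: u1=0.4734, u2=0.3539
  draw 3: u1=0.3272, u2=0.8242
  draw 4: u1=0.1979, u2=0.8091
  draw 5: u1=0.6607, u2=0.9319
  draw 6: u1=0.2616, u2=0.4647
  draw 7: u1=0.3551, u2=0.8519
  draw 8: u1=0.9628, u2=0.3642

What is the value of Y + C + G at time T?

Value at T = 11

Check how each reaction changes W = Y + C + G (weight of products minus weight of reactants):
R1: Y -> G: (1·1) − (1·1) = 1 − 1 = 0
R2: C + G -> 2 Y: (1·2) − (1·1 + 1·1) = 2 − 2 = 0
R3: C -> Y: (1·1) − (1·1) = 1 − 1 = 0
Every reaction leaves W unchanged, so W is conserved and no simulation is needed: W(T) = W(0) = 5 + 4 + 2 = 11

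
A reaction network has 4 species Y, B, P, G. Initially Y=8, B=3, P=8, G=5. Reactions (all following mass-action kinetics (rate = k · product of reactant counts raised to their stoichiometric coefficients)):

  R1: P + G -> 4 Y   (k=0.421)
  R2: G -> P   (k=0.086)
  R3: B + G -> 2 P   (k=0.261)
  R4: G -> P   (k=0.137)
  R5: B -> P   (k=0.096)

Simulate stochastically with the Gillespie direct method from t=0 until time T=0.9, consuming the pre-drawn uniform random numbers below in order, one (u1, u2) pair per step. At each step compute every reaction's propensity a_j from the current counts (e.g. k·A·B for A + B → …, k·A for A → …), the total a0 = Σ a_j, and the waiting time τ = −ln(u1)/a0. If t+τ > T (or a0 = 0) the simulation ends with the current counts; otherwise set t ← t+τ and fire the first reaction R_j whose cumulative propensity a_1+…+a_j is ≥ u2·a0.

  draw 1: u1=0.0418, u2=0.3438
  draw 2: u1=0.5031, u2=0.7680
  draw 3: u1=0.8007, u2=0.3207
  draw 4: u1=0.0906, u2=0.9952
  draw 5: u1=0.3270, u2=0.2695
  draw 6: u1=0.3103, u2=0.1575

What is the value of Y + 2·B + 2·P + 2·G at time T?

Value at T = 40

Check how each reaction changes W = Y + 2·B + 2·P + 2·G (weight of products minus weight of reactants):
R1: P + G -> 4 Y: (1·4) − (2·1 + 2·1) = 4 − 4 = 0
R2: G -> P: (2·1) − (2·1) = 2 − 2 = 0
R3: B + G -> 2 P: (2·2) − (2·1 + 2·1) = 4 − 4 = 0
R4: G -> P: (2·1) − (2·1) = 2 − 2 = 0
R5: B -> P: (2·1) − (2·1) = 2 − 2 = 0
Every reaction leaves W unchanged, so W is conserved and no simulation is needed: W(T) = W(0) = 8 + 2·3 + 2·8 + 2·5 = 40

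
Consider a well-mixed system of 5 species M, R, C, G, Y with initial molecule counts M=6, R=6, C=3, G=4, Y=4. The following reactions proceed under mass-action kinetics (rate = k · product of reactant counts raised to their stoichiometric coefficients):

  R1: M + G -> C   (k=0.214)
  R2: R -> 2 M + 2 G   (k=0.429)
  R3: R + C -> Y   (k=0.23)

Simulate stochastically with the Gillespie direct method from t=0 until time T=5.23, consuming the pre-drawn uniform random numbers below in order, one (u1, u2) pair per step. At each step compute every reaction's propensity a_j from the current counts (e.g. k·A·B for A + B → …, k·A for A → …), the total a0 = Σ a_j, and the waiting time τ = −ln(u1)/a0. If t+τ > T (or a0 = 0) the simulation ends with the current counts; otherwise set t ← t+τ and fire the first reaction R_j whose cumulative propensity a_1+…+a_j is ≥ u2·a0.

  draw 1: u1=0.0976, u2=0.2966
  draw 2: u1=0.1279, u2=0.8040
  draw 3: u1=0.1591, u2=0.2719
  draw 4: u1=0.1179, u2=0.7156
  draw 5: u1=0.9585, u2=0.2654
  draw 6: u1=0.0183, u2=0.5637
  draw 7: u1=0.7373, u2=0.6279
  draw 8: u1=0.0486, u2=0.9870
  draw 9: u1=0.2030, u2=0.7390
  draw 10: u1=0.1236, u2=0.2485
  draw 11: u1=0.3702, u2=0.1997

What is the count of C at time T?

C at T = 2

t=0.000: M=6 R=6 C=3 G=4 Y=4
Draw 1: a1=5.136, a2=2.574, a3=4.140, a0=11.850; τ=−ln(0.0976)/11.850=0.196 → t=0.196; u2·a0=0.2966·11.850=3.515 ≤ a1=5.136 → R1 fires; M=5 R=6 C=4 G=3 Y=4
Draw 2: a1=3.210, a2=2.574, a3=5.520, a0=11.304; τ=−ln(0.1279)/11.304=0.182 → t=0.378; u2·a0=0.8040·11.304=9.088; a1+a2=5.784 < 9.088 ≤ a1+…+a3=11.304 → R3 fires; M=5 R=5 C=3 G=3 Y=5
Draw 3: a1=3.210, a2=2.145, a3=3.450, a0=8.805; τ=−ln(0.1591)/8.805=0.209 → t=0.587; u2·a0=0.2719·8.805=2.394 ≤ a1=3.210 → R1 fires; M=4 R=5 C=4 G=2 Y=5
Draw 4: a1=1.712, a2=2.145, a3=4.600, a0=8.457; τ=−ln(0.1179)/8.457=0.253 → t=0.840; u2·a0=0.7156·8.457=6.052; a1+a2=3.857 < 6.052 ≤ a1+…+a3=8.457 → R3 fires; M=4 R=4 C=3 G=2 Y=6
Draw 5: a1=1.712, a2=1.716, a3=2.760, a0=6.188; τ=−ln(0.9585)/6.188=0.007 → t=0.847; u2·a0=0.2654·6.188=1.642 ≤ a1=1.712 → R1 fires; M=3 R=4 C=4 G=1 Y=6
Draw 6: a1=0.642, a2=1.716, a3=3.680, a0=6.038; τ=−ln(0.0183)/6.038=0.663 → t=1.509; u2·a0=0.5637·6.038=3.404; a1+a2=2.358 < 3.404 ≤ a1+…+a3=6.038 → R3 fires; M=3 R=3 C=3 G=1 Y=7
Draw 7: a1=0.642, a2=1.287, a3=2.070, a0=3.999; τ=−ln(0.7373)/3.999=0.076 → t=1.586; u2·a0=0.6279·3.999=2.511; a1+a2=1.929 < 2.511 ≤ a1+…+a3=3.999 → R3 fires; M=3 R=2 C=2 G=1 Y=8
Draw 8: a1=0.642, a2=0.858, a3=0.920, a0=2.420; τ=−ln(0.0486)/2.420=1.250 → t=2.835; u2·a0=0.9870·2.420=2.389; a1+a2=1.500 < 2.389 ≤ a1+…+a3=2.420 → R3 fires; M=3 R=1 C=1 G=1 Y=9
Draw 9: a1=0.642, a2=0.429, a3=0.230, a0=1.301; τ=−ln(0.2030)/1.301=1.226 → t=4.061; u2·a0=0.7390·1.301=0.961; a1=0.642 < 0.961 ≤ a1+a2=1.071 → R2 fires; M=5 R=0 C=1 G=3 Y=9
Draw 10: a1=3.210, a2=0.000, a3=0.000, a0=3.210; τ=−ln(0.1236)/3.210=0.651 → t=4.712; u2·a0=0.2485·3.210=0.798 ≤ a1=3.210 → R1 fires; M=4 R=0 C=2 G=2 Y=9
Draw 11: a1=1.712, a2=0.000, a3=0.000, a0=1.712; τ=−ln(0.3702)/1.712=0.580 → t=5.293 > T=5.23: stop.
Read off C at T=5.23: 2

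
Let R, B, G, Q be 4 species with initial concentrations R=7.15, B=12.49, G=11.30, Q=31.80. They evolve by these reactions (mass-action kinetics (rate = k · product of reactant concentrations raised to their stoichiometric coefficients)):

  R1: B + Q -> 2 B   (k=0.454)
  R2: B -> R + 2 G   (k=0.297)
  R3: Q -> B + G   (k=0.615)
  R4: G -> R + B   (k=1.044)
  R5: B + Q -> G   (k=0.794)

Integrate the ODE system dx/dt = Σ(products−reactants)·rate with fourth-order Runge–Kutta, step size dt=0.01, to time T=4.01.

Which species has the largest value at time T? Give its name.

Dominant species at T: R

RK4 with dt=0.01: 401 steps to T=4.01. Trajectory (selected grid times):
t=0.00: R=7.15 B=12.49 G=11.30 Q=31.80
t=0.45: R=20.22 B=15.63 G=23.64 Q=0.03
t=0.89: R=32.42 B=22.75 G=19.08 Q=0.00
t=1.34: R=44.30 B=27.83 G=17.39 Q=0.00
t=1.78: R=56.12 B=31.85 G=17.28 Q=0.00
t=2.23: R=68.90 B=35.60 G=18.03 Q=0.00
t=2.67: R=82.34 B=39.26 G=19.26 Q=0.00
t=3.12: R=97.26 B=43.17 G=20.86 Q=0.00
t=3.56: R=113.15 B=47.26 G=22.68 Q=0.00
t=4.01: R=130.90 B=51.78 G=24.77 Q=0.00
At T=4.01: R=130.90 B=51.78 G=24.77 Q=0.00; the largest is R.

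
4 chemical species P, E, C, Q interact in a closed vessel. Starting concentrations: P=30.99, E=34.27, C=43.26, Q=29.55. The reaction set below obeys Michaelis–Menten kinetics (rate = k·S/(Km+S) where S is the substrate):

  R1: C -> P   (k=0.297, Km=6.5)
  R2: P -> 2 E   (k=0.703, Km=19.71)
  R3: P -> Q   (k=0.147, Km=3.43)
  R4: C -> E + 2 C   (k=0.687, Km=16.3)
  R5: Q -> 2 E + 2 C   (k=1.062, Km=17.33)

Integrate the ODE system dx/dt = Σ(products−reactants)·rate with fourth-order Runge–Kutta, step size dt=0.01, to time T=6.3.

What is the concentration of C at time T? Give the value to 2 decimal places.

C at T = 53.09

RK4 with dt=0.01: 630 steps to T=6.3. Trajectory (selected grid times):
t=0.00: P=30.99 E=34.27 C=43.26 Q=29.55
t=0.70: P=30.78 E=36.16 C=44.36 Q=29.18
t=1.40: P=30.57 E=38.04 C=45.47 Q=28.80
t=2.10: P=30.36 E=39.92 C=46.57 Q=28.43
t=2.80: P=30.15 E=41.79 C=47.66 Q=28.06
t=3.50: P=29.94 E=43.66 C=48.75 Q=27.70
t=4.20: P=29.74 E=45.53 C=49.84 Q=27.33
t=4.90: P=29.54 E=47.39 C=50.93 Q=26.97
t=5.60: P=29.33 E=49.25 C=52.01 Q=26.61
t=6.30: P=29.13 E=51.10 C=53.09 Q=26.26
Read off C at T=6.3: 53.09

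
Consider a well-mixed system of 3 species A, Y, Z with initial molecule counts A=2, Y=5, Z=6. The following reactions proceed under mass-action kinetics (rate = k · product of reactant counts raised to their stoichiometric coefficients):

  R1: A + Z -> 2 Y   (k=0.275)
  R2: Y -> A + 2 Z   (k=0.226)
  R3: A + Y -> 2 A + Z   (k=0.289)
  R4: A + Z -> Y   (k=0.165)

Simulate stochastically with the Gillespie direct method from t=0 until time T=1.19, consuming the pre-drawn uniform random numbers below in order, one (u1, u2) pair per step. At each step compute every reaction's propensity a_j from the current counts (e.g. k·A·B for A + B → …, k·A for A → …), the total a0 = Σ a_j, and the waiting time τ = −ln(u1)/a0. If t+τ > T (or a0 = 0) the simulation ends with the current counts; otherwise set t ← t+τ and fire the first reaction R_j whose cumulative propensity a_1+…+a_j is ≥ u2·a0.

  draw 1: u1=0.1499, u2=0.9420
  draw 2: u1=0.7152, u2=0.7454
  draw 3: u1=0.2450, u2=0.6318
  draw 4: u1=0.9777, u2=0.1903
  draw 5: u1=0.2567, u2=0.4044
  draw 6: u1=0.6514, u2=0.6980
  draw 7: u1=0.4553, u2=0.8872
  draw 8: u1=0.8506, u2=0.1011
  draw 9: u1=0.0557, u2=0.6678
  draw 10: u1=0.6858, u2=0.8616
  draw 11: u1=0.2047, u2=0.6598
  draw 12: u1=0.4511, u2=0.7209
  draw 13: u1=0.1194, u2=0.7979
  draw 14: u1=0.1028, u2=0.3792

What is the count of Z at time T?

Z at T = 8

t=0.000: A=2 Y=5 Z=6
Draw 1: a1=3.300, a2=1.130, a3=2.890, a4=1.980, a0=9.300; τ=−ln(0.1499)/9.300=0.204 → t=0.204; u2·a0=0.9420·9.300=8.761; a1+…+a3=7.320 < 8.761 ≤ a1+…+a4=9.300 → R4 fires; A=1 Y=6 Z=5
Draw 2: a1=1.375, a2=1.356, a3=1.734, a4=0.825, a0=5.290; τ=−ln(0.7152)/5.290=0.063 → t=0.267; u2·a0=0.7454·5.290=3.943; a1+a2=2.731 < 3.943 ≤ a1+…+a3=4.465 → R3 fires; A=2 Y=5 Z=6
Draw 3: a1=3.300, a2=1.130, a3=2.890, a4=1.980, a0=9.300; τ=−ln(0.2450)/9.300=0.151 → t=0.419; u2·a0=0.6318·9.300=5.876; a1+a2=4.430 < 5.876 ≤ a1+…+a3=7.320 → R3 fires; A=3 Y=4 Z=7
Draw 4: a1=5.775, a2=0.904, a3=3.468, a4=3.465, a0=13.612; τ=−ln(0.9777)/13.612=0.002 → t=0.420; u2·a0=0.1903·13.612=2.590 ≤ a1=5.775 → R1 fires; A=2 Y=6 Z=6
Draw 5: a1=3.300, a2=1.356, a3=3.468, a4=1.980, a0=10.104; τ=−ln(0.2567)/10.104=0.135 → t=0.555; u2·a0=0.4044·10.104=4.086; a1=3.300 < 4.086 ≤ a1+a2=4.656 → R2 fires; A=3 Y=5 Z=8
Draw 6: a1=6.600, a2=1.130, a3=4.335, a4=3.960, a0=16.025; τ=−ln(0.6514)/16.025=0.027 → t=0.582; u2·a0=0.6980·16.025=11.185; a1+a2=7.730 < 11.185 ≤ a1+…+a3=12.065 → R3 fires; A=4 Y=4 Z=9
Draw 7: a1=9.900, a2=0.904, a3=4.624, a4=5.940, a0=21.368; τ=−ln(0.4553)/21.368=0.037 → t=0.618; u2·a0=0.8872·21.368=18.958; a1+…+a3=15.428 < 18.958 ≤ a1+…+a4=21.368 → R4 fires; A=3 Y=5 Z=8
Draw 8: a1=6.600, a2=1.130, a3=4.335, a4=3.960, a0=16.025; τ=−ln(0.8506)/16.025=0.010 → t=0.629; u2·a0=0.1011·16.025=1.620 ≤ a1=6.600 → R1 fires; A=2 Y=7 Z=7
Draw 9: a1=3.850, a2=1.582, a3=4.046, a4=2.310, a0=11.788; τ=−ln(0.0557)/11.788=0.245 → t=0.874; u2·a0=0.6678·11.788=7.872; a1+a2=5.432 < 7.872 ≤ a1+…+a3=9.478 → R3 fires; A=3 Y=6 Z=8
Draw 10: a1=6.600, a2=1.356, a3=5.202, a4=3.960, a0=17.118; τ=−ln(0.6858)/17.118=0.022 → t=0.896; u2·a0=0.8616·17.118=14.749; a1+…+a3=13.158 < 14.749 ≤ a1+…+a4=17.118 → R4 fires; A=2 Y=7 Z=7
Draw 11: a1=3.850, a2=1.582, a3=4.046, a4=2.310, a0=11.788; τ=−ln(0.2047)/11.788=0.135 → t=1.030; u2·a0=0.6598·11.788=7.778; a1+a2=5.432 < 7.778 ≤ a1+…+a3=9.478 → R3 fires; A=3 Y=6 Z=8
Draw 12: a1=6.600, a2=1.356, a3=5.202, a4=3.960, a0=17.118; τ=−ln(0.4511)/17.118=0.047 → t=1.077; u2·a0=0.7209·17.118=12.340; a1+a2=7.956 < 12.340 ≤ a1+…+a3=13.158 → R3 fires; A=4 Y=5 Z=9
Draw 13: a1=9.900, a2=1.130, a3=5.780, a4=5.940, a0=22.750; τ=−ln(0.1194)/22.750=0.093 → t=1.170; u2·a0=0.7979·22.750=18.152; a1+…+a3=16.810 < 18.152 ≤ a1+…+a4=22.750 → R4 fires; A=3 Y=6 Z=8
Draw 14: a1=6.600, a2=1.356, a3=5.202, a4=3.960, a0=17.118; τ=−ln(0.1028)/17.118=0.133 → t=1.303 > T=1.19: stop.
Read off Z at T=1.19: 8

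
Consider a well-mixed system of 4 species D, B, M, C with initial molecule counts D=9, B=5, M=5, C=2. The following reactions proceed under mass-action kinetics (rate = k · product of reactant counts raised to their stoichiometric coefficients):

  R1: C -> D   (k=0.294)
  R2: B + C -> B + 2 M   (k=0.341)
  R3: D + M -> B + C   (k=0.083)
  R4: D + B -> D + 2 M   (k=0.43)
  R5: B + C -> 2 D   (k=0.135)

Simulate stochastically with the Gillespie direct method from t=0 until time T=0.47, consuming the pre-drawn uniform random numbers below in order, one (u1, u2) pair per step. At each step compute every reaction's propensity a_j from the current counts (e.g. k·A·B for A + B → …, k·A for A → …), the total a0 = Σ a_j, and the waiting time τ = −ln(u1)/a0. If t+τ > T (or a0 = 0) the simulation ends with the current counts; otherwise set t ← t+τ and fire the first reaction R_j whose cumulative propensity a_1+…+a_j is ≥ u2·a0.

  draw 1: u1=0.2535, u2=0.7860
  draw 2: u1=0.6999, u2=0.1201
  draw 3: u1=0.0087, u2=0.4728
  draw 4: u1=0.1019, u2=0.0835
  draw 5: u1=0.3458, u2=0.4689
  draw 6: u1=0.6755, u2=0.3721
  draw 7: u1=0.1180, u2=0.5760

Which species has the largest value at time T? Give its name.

Dominant species at T: M

t=0.000: D=9 B=5 M=5 C=2
Draw 1: a1=0.588, a2=3.410, a3=3.735, a4=19.350, a5=1.350, a0=28.433; τ=−ln(0.2535)/28.433=0.048 → t=0.048; u2·a0=0.7860·28.433=22.348; a1+…+a3=7.733 < 22.348 ≤ a1+…+a4=27.083 → R4 fires; D=9 B=4 M=7 C=2
Draw 2: a1=0.588, a2=2.728, a3=5.229, a4=15.480, a5=1.080, a0=25.105; τ=−ln(0.6999)/25.105=0.014 → t=0.062; u2·a0=0.1201·25.105=3.015; a1=0.588 < 3.015 ≤ a1+a2=3.316 → R2 fires; D=9 B=4 M=9 C=1
Draw 3: a1=0.294, a2=1.364, a3=6.723, a4=15.480, a5=0.540, a0=24.401; τ=−ln(0.0087)/24.401=0.194 → t=0.257; u2·a0=0.4728·24.401=11.537; a1+…+a3=8.381 < 11.537 ≤ a1+…+a4=23.861 → R4 fires; D=9 B=3 M=11 C=1
Draw 4: a1=0.294, a2=1.023, a3=8.217, a4=11.610, a5=0.405, a0=21.549; τ=−ln(0.1019)/21.549=0.106 → t=0.363; u2·a0=0.0835·21.549=1.799; a1+a2=1.317 < 1.799 ≤ a1+…+a3=9.534 → R3 fires; D=8 B=4 M=10 C=2
Draw 5: a1=0.588, a2=2.728, a3=6.640, a4=13.760, a5=1.080, a0=24.796; τ=−ln(0.3458)/24.796=0.043 → t=0.406; u2·a0=0.4689·24.796=11.627; a1+…+a3=9.956 < 11.627 ≤ a1+…+a4=23.716 → R4 fires; D=8 B=3 M=12 C=2
Draw 6: a1=0.588, a2=2.046, a3=7.968, a4=10.320, a5=0.810, a0=21.732; τ=−ln(0.6755)/21.732=0.018 → t=0.424; u2·a0=0.3721·21.732=8.086; a1+a2=2.634 < 8.086 ≤ a1+…+a3=10.602 → R3 fires; D=7 B=4 M=11 C=3
Draw 7: a1=0.882, a2=4.092, a3=6.391, a4=12.040, a5=1.620, a0=25.025; τ=−ln(0.1180)/25.025=0.085 → t=0.509 > T=0.47: stop.
At T=0.47: D=7 B=4 M=11 C=3; the largest is M.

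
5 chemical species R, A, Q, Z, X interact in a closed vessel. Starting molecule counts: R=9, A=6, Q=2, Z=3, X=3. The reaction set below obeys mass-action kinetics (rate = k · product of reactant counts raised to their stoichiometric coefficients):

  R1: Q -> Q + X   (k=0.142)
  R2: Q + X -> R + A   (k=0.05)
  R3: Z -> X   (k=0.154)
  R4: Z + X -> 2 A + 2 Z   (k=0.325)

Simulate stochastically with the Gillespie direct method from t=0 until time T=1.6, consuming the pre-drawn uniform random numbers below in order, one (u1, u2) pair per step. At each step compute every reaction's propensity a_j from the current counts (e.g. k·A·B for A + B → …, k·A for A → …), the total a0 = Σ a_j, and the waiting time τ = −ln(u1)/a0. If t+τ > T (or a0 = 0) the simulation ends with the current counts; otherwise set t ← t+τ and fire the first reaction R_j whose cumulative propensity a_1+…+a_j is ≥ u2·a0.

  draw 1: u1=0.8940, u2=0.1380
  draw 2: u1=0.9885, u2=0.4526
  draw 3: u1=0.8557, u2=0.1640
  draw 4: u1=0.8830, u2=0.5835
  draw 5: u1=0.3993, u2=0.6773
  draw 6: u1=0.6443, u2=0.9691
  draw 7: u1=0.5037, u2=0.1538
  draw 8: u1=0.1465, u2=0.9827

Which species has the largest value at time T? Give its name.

t=0.000: R=9 A=6 Q=2 Z=3 X=3
Draw 1: a1=0.284, a2=0.300, a3=0.462, a4=2.925, a0=3.971; τ=−ln(0.8940)/3.971=0.028 → t=0.028; u2·a0=0.1380·3.971=0.548; a1=0.284 < 0.548 ≤ a1+a2=0.584 → R2 fires; R=10 A=7 Q=1 Z=3 X=2
Draw 2: a1=0.142, a2=0.100, a3=0.462, a4=1.950, a0=2.654; τ=−ln(0.9885)/2.654=0.004 → t=0.033; u2·a0=0.4526·2.654=1.201; a1+…+a3=0.704 < 1.201 ≤ a1+…+a4=2.654 → R4 fires; R=10 A=9 Q=1 Z=4 X=1
Draw 3: a1=0.142, a2=0.050, a3=0.616, a4=1.300, a0=2.108; τ=−ln(0.8557)/2.108=0.074 → t=0.107; u2·a0=0.1640·2.108=0.346; a1+a2=0.192 < 0.346 ≤ a1+…+a3=0.808 → R3 fires; R=10 A=9 Q=1 Z=3 X=2
Draw 4: a1=0.142, a2=0.100, a3=0.462, a4=1.950, a0=2.654; τ=−ln(0.8830)/2.654=0.047 → t=0.153; u2·a0=0.5835·2.654=1.549; a1+…+a3=0.704 < 1.549 ≤ a1+…+a4=2.654 → R4 fires; R=10 A=11 Q=1 Z=4 X=1
Draw 5: a1=0.142, a2=0.050, a3=0.616, a4=1.300, a0=2.108; τ=−ln(0.3993)/2.108=0.436 → t=0.589; u2·a0=0.6773·2.108=1.428; a1+…+a3=0.808 < 1.428 ≤ a1+…+a4=2.108 → R4 fires; R=10 A=13 Q=1 Z=5 X=0
Draw 6: a1=0.142, a2=0.000, a3=0.770, a4=0.000, a0=0.912; τ=−ln(0.6443)/0.912=0.482 → t=1.071; u2·a0=0.9691·0.912=0.884; a1+a2=0.142 < 0.884 ≤ a1+…+a3=0.912 → R3 fires; R=10 A=13 Q=1 Z=4 X=1
Draw 7: a1=0.142, a2=0.050, a3=0.616, a4=1.300, a0=2.108; τ=−ln(0.5037)/2.108=0.325 → t=1.396; u2·a0=0.1538·2.108=0.324; a1+a2=0.192 < 0.324 ≤ a1+…+a3=0.808 → R3 fires; R=10 A=13 Q=1 Z=3 X=2
Draw 8: a1=0.142, a2=0.100, a3=0.462, a4=1.950, a0=2.654; τ=−ln(0.1465)/2.654=0.724 → t=2.120 > T=1.6: stop.
At T=1.6: R=10 A=13 Q=1 Z=3 X=2; the largest is A.

Dominant species at T: A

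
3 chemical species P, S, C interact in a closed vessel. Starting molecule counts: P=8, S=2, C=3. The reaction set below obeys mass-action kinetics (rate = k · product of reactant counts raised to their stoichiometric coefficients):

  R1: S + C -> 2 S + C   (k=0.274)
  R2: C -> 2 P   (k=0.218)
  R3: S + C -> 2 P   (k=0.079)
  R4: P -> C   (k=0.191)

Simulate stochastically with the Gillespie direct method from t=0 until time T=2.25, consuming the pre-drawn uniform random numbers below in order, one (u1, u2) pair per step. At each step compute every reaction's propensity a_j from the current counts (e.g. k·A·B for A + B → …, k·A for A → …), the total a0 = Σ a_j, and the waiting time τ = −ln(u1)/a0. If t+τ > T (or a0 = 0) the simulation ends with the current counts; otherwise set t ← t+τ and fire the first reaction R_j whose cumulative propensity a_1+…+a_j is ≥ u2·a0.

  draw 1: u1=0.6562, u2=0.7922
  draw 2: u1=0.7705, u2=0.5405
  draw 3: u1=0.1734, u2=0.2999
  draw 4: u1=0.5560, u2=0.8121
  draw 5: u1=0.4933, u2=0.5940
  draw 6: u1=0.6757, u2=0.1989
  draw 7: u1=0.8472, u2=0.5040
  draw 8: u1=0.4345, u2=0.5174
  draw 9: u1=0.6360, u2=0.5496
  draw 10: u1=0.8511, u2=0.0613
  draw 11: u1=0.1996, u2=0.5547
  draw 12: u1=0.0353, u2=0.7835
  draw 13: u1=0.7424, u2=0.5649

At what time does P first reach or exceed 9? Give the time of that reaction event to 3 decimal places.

t=0.000: P=8 S=2 C=3
Draw 1: a1=1.644, a2=0.654, a3=0.474, a4=1.528, a0=4.300; τ=−ln(0.6562)/4.300=0.098 → t=0.098; u2·a0=0.7922·4.300=3.406; a1+…+a3=2.772 < 3.406 ≤ a1+…+a4=4.300 → R4 fires; P=7 S=2 C=4
Draw 2: a1=2.192, a2=0.872, a3=0.632, a4=1.337, a0=5.033; τ=−ln(0.7705)/5.033=0.052 → t=0.150; u2·a0=0.5405·5.033=2.720; a1=2.192 < 2.720 ≤ a1+a2=3.064 → R2 fires; P=9 S=2 C=3
Draw 3: a1=1.644, a2=0.654, a3=0.474, a4=1.719, a0=4.491; τ=−ln(0.1734)/4.491=0.390 → t=0.540; u2·a0=0.2999·4.491=1.347 ≤ a1=1.644 → R1 fires; P=9 S=3 C=3
Draw 4: a1=2.466, a2=0.654, a3=0.711, a4=1.719, a0=5.550; τ=−ln(0.5560)/5.550=0.106 → t=0.646; u2·a0=0.8121·5.550=4.507; a1+…+a3=3.831 < 4.507 ≤ a1+…+a4=5.550 → R4 fires; P=8 S=3 C=4
Draw 5: a1=3.288, a2=0.872, a3=0.948, a4=1.528, a0=6.636; τ=−ln(0.4933)/6.636=0.106 → t=0.752; u2·a0=0.5940·6.636=3.942; a1=3.288 < 3.942 ≤ a1+a2=4.160 → R2 fires; P=10 S=3 C=3
Draw 6: a1=2.466, a2=0.654, a3=0.711, a4=1.910, a0=5.741; τ=−ln(0.6757)/5.741=0.068 → t=0.820; u2·a0=0.1989·5.741=1.142 ≤ a1=2.466 → R1 fires; P=10 S=4 C=3
Draw 7: a1=3.288, a2=0.654, a3=0.948, a4=1.910, a0=6.800; τ=−ln(0.8472)/6.800=0.024 → t=0.845; u2·a0=0.5040·6.800=3.427; a1=3.288 < 3.427 ≤ a1+a2=3.942 → R2 fires; P=12 S=4 C=2
Draw 8: a1=2.192, a2=0.436, a3=0.632, a4=2.292, a0=5.552; τ=−ln(0.4345)/5.552=0.150 → t=0.995; u2·a0=0.5174·5.552=2.873; a1+a2=2.628 < 2.873 ≤ a1+…+a3=3.260 → R3 fires; P=14 S=3 C=1
Draw 9: a1=0.822, a2=0.218, a3=0.237, a4=2.674, a0=3.951; τ=−ln(0.6360)/3.951=0.115 → t=1.110; u2·a0=0.5496·3.951=2.171; a1+…+a3=1.277 < 2.171 ≤ a1+…+a4=3.951 → R4 fires; P=13 S=3 C=2
Draw 10: a1=1.644, a2=0.436, a3=0.474, a4=2.483, a0=5.037; τ=−ln(0.8511)/5.037=0.032 → t=1.142; u2·a0=0.0613·5.037=0.309 ≤ a1=1.644 → R1 fires; P=13 S=4 C=2
Draw 11: a1=2.192, a2=0.436, a3=0.632, a4=2.483, a0=5.743; τ=−ln(0.1996)/5.743=0.281 → t=1.422; u2·a0=0.5547·5.743=3.186; a1+a2=2.628 < 3.186 ≤ a1+…+a3=3.260 → R3 fires; P=15 S=3 C=1
Draw 12: a1=0.822, a2=0.218, a3=0.237, a4=2.865, a0=4.142; τ=−ln(0.0353)/4.142=0.807 → t=2.229; u2·a0=0.7835·4.142=3.245; a1+…+a3=1.277 < 3.245 ≤ a1+…+a4=4.142 → R4 fires; P=14 S=3 C=2
Draw 13: a1=1.644, a2=0.436, a3=0.474, a4=2.674, a0=5.228; τ=−ln(0.7424)/5.228=0.057 → t=2.286 > T=2.25: stop.
P first becomes ≥ 9 when it reaches 9 at the event at t=0.150.

Threshold first reached at t = 0.150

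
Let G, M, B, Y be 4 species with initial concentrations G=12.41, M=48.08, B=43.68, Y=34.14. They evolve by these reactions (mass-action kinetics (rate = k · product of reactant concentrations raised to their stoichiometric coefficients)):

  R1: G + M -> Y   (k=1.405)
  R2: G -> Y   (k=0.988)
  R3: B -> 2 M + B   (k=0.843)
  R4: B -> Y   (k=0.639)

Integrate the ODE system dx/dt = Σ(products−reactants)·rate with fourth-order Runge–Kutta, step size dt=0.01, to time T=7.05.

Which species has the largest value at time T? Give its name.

Dominant species at T: M

RK4 with dt=0.01: 705 steps to T=7.05. Trajectory (selected grid times):
t=0.00: G=12.41 M=48.08 B=43.68 Y=34.14
t=0.78: G=0.00 M=81.11 B=26.54 Y=63.69
t=1.57: G=0.00 M=108.86 B=16.02 Y=74.21
t=2.35: G=0.00 M=125.45 B=9.73 Y=80.50
t=3.13: G=0.00 M=135.52 B=5.91 Y=84.32
t=3.92: G=0.00 M=141.70 B=3.57 Y=86.66
t=4.70: G=0.00 M=145.40 B=2.17 Y=88.06
t=5.48: G=0.00 M=147.64 B=1.32 Y=88.91
t=6.27: G=0.00 M=149.02 B=0.79 Y=89.44
t=7.05: G=0.00 M=149.85 B=0.48 Y=89.75
At T=7.05: G=0.00 M=149.85 B=0.48 Y=89.75; the largest is M.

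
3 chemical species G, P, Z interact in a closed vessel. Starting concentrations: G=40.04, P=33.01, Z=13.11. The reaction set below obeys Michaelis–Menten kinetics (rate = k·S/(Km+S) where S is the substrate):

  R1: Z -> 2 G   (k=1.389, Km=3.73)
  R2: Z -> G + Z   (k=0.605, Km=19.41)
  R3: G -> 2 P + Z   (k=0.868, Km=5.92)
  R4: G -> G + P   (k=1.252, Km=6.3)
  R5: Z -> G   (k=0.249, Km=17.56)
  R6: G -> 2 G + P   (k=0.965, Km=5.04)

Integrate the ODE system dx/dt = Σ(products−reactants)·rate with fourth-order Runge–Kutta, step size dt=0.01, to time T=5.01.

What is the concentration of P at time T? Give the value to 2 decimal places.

RK4 with dt=0.01: 501 steps to T=5.01. Trajectory (selected grid times):
t=0.00: G=40.04 P=33.01 Z=13.11
t=0.56: G=41.50 P=34.95 Z=12.87
t=1.11: G=42.93 P=36.86 Z=12.64
t=1.67: G=44.37 P=38.81 Z=12.41
t=2.23: G=45.81 P=40.77 Z=12.19
t=2.78: G=47.22 P=42.70 Z=11.97
t=3.34: G=48.64 P=44.68 Z=11.76
t=3.90: G=50.06 P=46.66 Z=11.54
t=4.45: G=51.45 P=48.61 Z=11.34
t=5.01: G=52.85 P=50.60 Z=11.14
Read off P at T=5.01: 50.60

P at T = 50.60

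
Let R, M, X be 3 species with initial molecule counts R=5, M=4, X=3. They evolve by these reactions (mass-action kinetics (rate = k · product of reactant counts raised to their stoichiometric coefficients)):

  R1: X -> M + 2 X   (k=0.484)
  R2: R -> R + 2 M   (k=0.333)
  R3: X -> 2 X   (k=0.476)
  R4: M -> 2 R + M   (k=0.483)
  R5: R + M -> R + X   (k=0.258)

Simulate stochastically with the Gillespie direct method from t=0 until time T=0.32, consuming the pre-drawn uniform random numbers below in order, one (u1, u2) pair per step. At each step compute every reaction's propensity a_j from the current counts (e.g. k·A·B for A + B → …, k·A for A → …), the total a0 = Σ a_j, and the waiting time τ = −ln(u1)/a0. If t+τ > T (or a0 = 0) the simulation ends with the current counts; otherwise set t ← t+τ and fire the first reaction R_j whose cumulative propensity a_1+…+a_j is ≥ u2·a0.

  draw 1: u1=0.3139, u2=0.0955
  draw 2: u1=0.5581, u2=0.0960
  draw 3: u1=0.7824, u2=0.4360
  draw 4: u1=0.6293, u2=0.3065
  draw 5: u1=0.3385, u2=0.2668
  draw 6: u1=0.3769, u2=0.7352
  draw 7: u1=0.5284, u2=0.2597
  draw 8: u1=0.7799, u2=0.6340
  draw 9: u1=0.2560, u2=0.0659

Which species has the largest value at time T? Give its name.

t=0.000: R=5 M=4 X=3
Draw 1: a1=1.452, a2=1.665, a3=1.428, a4=1.932, a5=5.160, a0=11.637; τ=−ln(0.3139)/11.637=0.100 → t=0.100; u2·a0=0.0955·11.637=1.111 ≤ a1=1.452 → R1 fires; R=5 M=5 X=4
Draw 2: a1=1.936, a2=1.665, a3=1.904, a4=2.415, a5=6.450, a0=14.370; τ=−ln(0.5581)/14.370=0.041 → t=0.140; u2·a0=0.0960·14.370=1.380 ≤ a1=1.936 → R1 fires; R=5 M=6 X=5
Draw 3: a1=2.420, a2=1.665, a3=2.380, a4=2.898, a5=7.740, a0=17.103; τ=−ln(0.7824)/17.103=0.014 → t=0.155; u2·a0=0.4360·17.103=7.457; a1+…+a3=6.465 < 7.457 ≤ a1+…+a4=9.363 → R4 fires; R=7 M=6 X=5
Draw 4: a1=2.420, a2=2.331, a3=2.380, a4=2.898, a5=10.836, a0=20.865; τ=−ln(0.6293)/20.865=0.022 → t=0.177; u2·a0=0.3065·20.865=6.395; a1+a2=4.751 < 6.395 ≤ a1+…+a3=7.131 → R3 fires; R=7 M=6 X=6
Draw 5: a1=2.904, a2=2.331, a3=2.856, a4=2.898, a5=10.836, a0=21.825; τ=−ln(0.3385)/21.825=0.050 → t=0.226; u2·a0=0.2668·21.825=5.823; a1+a2=5.235 < 5.823 ≤ a1+…+a3=8.091 → R3 fires; R=7 M=6 X=7
Draw 6: a1=3.388, a2=2.331, a3=3.332, a4=2.898, a5=10.836, a0=22.785; τ=−ln(0.3769)/22.785=0.043 → t=0.269; u2·a0=0.7352·22.785=16.752; a1+…+a4=11.949 < 16.752 ≤ a1+…+a5=22.785 → R5 fires; R=7 M=5 X=8
Draw 7: a1=3.872, a2=2.331, a3=3.808, a4=2.415, a5=9.030, a0=21.456; τ=−ln(0.5284)/21.456=0.030 → t=0.299; u2·a0=0.2597·21.456=5.572; a1=3.872 < 5.572 ≤ a1+a2=6.203 → R2 fires; R=7 M=7 X=8
Draw 8: a1=3.872, a2=2.331, a3=3.808, a4=3.381, a5=12.642, a0=26.034; τ=−ln(0.7799)/26.034=0.010 → t=0.308; u2·a0=0.6340·26.034=16.506; a1+…+a4=13.392 < 16.506 ≤ a1+…+a5=26.034 → R5 fires; R=7 M=6 X=9
Draw 9: a1=4.356, a2=2.331, a3=4.284, a4=2.898, a5=10.836, a0=24.705; τ=−ln(0.2560)/24.705=0.055 → t=0.364 > T=0.32: stop.
At T=0.32: R=7 M=6 X=9; the largest is X.

Dominant species at T: X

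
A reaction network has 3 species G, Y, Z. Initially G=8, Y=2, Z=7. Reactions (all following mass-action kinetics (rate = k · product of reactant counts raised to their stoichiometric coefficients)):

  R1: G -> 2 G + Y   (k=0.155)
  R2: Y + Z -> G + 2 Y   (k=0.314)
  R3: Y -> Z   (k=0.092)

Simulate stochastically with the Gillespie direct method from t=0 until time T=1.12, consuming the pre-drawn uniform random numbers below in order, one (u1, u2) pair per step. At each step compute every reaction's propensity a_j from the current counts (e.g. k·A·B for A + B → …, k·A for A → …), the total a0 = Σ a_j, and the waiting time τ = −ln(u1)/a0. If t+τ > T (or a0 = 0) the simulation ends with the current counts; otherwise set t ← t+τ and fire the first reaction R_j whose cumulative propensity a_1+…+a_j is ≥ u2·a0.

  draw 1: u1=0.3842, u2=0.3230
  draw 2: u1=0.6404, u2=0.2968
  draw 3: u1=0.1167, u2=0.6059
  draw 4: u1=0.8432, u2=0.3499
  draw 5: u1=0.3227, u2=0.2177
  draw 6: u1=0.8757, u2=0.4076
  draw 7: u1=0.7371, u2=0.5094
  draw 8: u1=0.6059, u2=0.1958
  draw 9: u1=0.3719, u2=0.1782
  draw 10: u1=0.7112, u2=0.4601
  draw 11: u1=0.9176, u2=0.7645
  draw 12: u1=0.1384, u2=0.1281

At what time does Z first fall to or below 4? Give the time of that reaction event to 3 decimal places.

Threshold first reached at t = 0.487

t=0.000: G=8 Y=2 Z=7
Draw 1: a1=1.240, a2=4.396, a3=0.184, a0=5.820; τ=−ln(0.3842)/5.820=0.164 → t=0.164; u2·a0=0.3230·5.820=1.880; a1=1.240 < 1.880 ≤ a1+a2=5.636 → R2 fires; G=9 Y=3 Z=6
Draw 2: a1=1.395, a2=5.652, a3=0.276, a0=7.323; τ=−ln(0.6404)/7.323=0.061 → t=0.225; u2·a0=0.2968·7.323=2.173; a1=1.395 < 2.173 ≤ a1+a2=7.047 → R2 fires; G=10 Y=4 Z=5
Draw 3: a1=1.550, a2=6.280, a3=0.368, a0=8.198; τ=−ln(0.1167)/8.198=0.262 → t=0.487; u2·a0=0.6059·8.198=4.967; a1=1.550 < 4.967 ≤ a1+a2=7.830 → R2 fires; G=11 Y=5 Z=4
Draw 4: a1=1.705, a2=6.280, a3=0.460, a0=8.445; τ=−ln(0.8432)/8.445=0.020 → t=0.507; u2·a0=0.3499·8.445=2.955; a1=1.705 < 2.955 ≤ a1+a2=7.985 → R2 fires; G=12 Y=6 Z=3
Draw 5: a1=1.860, a2=5.652, a3=0.552, a0=8.064; τ=−ln(0.3227)/8.064=0.140 → t=0.648; u2·a0=0.2177·8.064=1.756 ≤ a1=1.860 → R1 fires; G=13 Y=7 Z=3
Draw 6: a1=2.015, a2=6.594, a3=0.644, a0=9.253; τ=−ln(0.8757)/9.253=0.014 → t=0.662; u2·a0=0.4076·9.253=3.772; a1=2.015 < 3.772 ≤ a1+a2=8.609 → R2 fires; G=14 Y=8 Z=2
Draw 7: a1=2.170, a2=5.024, a3=0.736, a0=7.930; τ=−ln(0.7371)/7.930=0.038 → t=0.701; u2·a0=0.5094·7.930=4.040; a1=2.170 < 4.040 ≤ a1+a2=7.194 → R2 fires; G=15 Y=9 Z=1
Draw 8: a1=2.325, a2=2.826, a3=0.828, a0=5.979; τ=−ln(0.6059)/5.979=0.084 → t=0.784; u2·a0=0.1958·5.979=1.171 ≤ a1=2.325 → R1 fires; G=16 Y=10 Z=1
Draw 9: a1=2.480, a2=3.140, a3=0.920, a0=6.540; τ=−ln(0.3719)/6.540=0.151 → t=0.936; u2·a0=0.1782·6.540=1.165 ≤ a1=2.480 → R1 fires; G=17 Y=11 Z=1
Draw 10: a1=2.635, a2=3.454, a3=1.012, a0=7.101; τ=−ln(0.7112)/7.101=0.048 → t=0.984; u2·a0=0.4601·7.101=3.267; a1=2.635 < 3.267 ≤ a1+a2=6.089 → R2 fires; G=18 Y=12 Z=0
Draw 11: a1=2.790, a2=0.000, a3=1.104, a0=3.894; τ=−ln(0.9176)/3.894=0.022 → t=1.006; u2·a0=0.7645·3.894=2.977; a1+a2=2.790 < 2.977 ≤ a1+…+a3=3.894 → R3 fires; G=18 Y=11 Z=1
Draw 12: a1=2.790, a2=3.454, a3=1.012, a0=7.256; τ=−ln(0.1384)/7.256=0.273 → t=1.278 > T=1.12: stop.
Z first becomes ≤ 4 when it reaches 4 at the event at t=0.487.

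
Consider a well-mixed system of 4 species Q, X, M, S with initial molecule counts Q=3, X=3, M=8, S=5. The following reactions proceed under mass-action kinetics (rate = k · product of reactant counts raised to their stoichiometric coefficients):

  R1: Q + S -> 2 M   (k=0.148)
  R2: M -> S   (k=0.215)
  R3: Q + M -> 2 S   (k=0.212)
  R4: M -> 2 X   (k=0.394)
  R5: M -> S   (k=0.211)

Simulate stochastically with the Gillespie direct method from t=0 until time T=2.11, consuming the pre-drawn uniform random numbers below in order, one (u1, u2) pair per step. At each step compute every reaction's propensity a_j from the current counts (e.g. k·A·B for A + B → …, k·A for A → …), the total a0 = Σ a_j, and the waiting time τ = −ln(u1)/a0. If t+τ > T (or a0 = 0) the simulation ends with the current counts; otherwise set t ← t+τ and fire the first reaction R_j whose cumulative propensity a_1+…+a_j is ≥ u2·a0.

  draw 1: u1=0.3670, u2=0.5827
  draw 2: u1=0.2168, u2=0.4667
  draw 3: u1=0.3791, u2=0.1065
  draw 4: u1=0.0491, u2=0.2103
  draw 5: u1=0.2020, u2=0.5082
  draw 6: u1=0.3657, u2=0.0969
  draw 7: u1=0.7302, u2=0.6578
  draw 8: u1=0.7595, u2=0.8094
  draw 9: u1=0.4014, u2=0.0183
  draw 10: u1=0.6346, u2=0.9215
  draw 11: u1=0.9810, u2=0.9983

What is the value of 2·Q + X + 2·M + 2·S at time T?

Check how each reaction changes W = 2·Q + X + 2·M + 2·S (weight of products minus weight of reactants):
R1: Q + S -> 2 M: (2·2) − (2·1 + 2·1) = 4 − 4 = 0
R2: M -> S: (2·1) − (2·1) = 2 − 2 = 0
R3: Q + M -> 2 S: (2·2) − (2·1 + 2·1) = 4 − 4 = 0
R4: M -> 2 X: (1·2) − (2·1) = 2 − 2 = 0
R5: M -> S: (2·1) − (2·1) = 2 − 2 = 0
Every reaction leaves W unchanged, so W is conserved and no simulation is needed: W(T) = W(0) = 2·3 + 3 + 2·8 + 2·5 = 35

Value at T = 35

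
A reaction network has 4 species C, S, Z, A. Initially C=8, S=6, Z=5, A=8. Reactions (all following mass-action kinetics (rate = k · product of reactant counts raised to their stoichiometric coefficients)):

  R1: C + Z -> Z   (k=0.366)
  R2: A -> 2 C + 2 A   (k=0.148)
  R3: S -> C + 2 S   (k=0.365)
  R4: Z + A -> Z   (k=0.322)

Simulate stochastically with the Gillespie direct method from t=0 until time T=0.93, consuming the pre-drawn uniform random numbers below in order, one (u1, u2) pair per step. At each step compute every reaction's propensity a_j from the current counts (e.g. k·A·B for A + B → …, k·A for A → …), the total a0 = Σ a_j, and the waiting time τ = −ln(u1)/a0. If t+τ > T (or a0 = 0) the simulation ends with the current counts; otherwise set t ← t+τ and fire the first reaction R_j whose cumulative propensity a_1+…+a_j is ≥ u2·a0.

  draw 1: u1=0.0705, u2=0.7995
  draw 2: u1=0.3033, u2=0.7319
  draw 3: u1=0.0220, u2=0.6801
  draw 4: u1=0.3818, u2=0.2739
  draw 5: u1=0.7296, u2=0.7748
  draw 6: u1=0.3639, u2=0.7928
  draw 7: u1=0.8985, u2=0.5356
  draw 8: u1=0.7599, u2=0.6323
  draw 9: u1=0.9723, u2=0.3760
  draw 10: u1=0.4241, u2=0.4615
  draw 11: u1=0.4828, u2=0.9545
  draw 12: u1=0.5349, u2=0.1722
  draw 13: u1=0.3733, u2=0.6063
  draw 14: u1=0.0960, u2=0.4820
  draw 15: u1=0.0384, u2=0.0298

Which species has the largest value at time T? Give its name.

Dominant species at T: S

t=0.000: C=8 S=6 Z=5 A=8
Draw 1: a1=14.640, a2=1.184, a3=2.190, a4=12.880, a0=30.894; τ=−ln(0.0705)/30.894=0.086 → t=0.086; u2·a0=0.7995·30.894=24.700; a1+…+a3=18.014 < 24.700 ≤ a1+…+a4=30.894 → R4 fires; C=8 S=6 Z=5 A=7
Draw 2: a1=14.640, a2=1.036, a3=2.190, a4=11.270, a0=29.136; τ=−ln(0.3033)/29.136=0.041 → t=0.127; u2·a0=0.7319·29.136=21.325; a1+…+a3=17.866 < 21.325 ≤ a1+…+a4=29.136 → R4 fires; C=8 S=6 Z=5 A=6
Draw 3: a1=14.640, a2=0.888, a3=2.190, a4=9.660, a0=27.378; τ=−ln(0.0220)/27.378=0.139 → t=0.266; u2·a0=0.6801·27.378=18.620; a1+…+a3=17.718 < 18.620 ≤ a1+…+a4=27.378 → R4 fires; C=8 S=6 Z=5 A=5
Draw 4: a1=14.640, a2=0.740, a3=2.190, a4=8.050, a0=25.620; τ=−ln(0.3818)/25.620=0.038 → t=0.304; u2·a0=0.2739·25.620=7.017 ≤ a1=14.640 → R1 fires; C=7 S=6 Z=5 A=5
Draw 5: a1=12.810, a2=0.740, a3=2.190, a4=8.050, a0=23.790; τ=−ln(0.7296)/23.790=0.013 → t=0.317; u2·a0=0.7748·23.790=18.432; a1+…+a3=15.740 < 18.432 ≤ a1+…+a4=23.790 → R4 fires; C=7 S=6 Z=5 A=4
Draw 6: a1=12.810, a2=0.592, a3=2.190, a4=6.440, a0=22.032; τ=−ln(0.3639)/22.032=0.046 → t=0.363; u2·a0=0.7928·22.032=17.467; a1+…+a3=15.592 < 17.467 ≤ a1+…+a4=22.032 → R4 fires; C=7 S=6 Z=5 A=3
Draw 7: a1=12.810, a2=0.444, a3=2.190, a4=4.830, a0=20.274; τ=−ln(0.8985)/20.274=0.005 → t=0.368; u2·a0=0.5356·20.274=10.859 ≤ a1=12.810 → R1 fires; C=6 S=6 Z=5 A=3
Draw 8: a1=10.980, a2=0.444, a3=2.190, a4=4.830, a0=18.444; τ=−ln(0.7599)/18.444=0.015 → t=0.383; u2·a0=0.6323·18.444=11.662; a1+a2=11.424 < 11.662 ≤ a1+…+a3=13.614 → R3 fires; C=7 S=7 Z=5 A=3
Draw 9: a1=12.810, a2=0.444, a3=2.555, a4=4.830, a0=20.639; τ=−ln(0.9723)/20.639=0.001 → t=0.384; u2·a0=0.3760·20.639=7.760 ≤ a1=12.810 → R1 fires; C=6 S=7 Z=5 A=3
Draw 10: a1=10.980, a2=0.444, a3=2.555, a4=4.830, a0=18.809; τ=−ln(0.4241)/18.809=0.046 → t=0.430; u2·a0=0.4615·18.809=8.680 ≤ a1=10.980 → R1 fires; C=5 S=7 Z=5 A=3
Draw 11: a1=9.150, a2=0.444, a3=2.555, a4=4.830, a0=16.979; τ=−ln(0.4828)/16.979=0.043 → t=0.473; u2·a0=0.9545·16.979=16.206; a1+…+a3=12.149 < 16.206 ≤ a1+…+a4=16.979 → R4 fires; C=5 S=7 Z=5 A=2
Draw 12: a1=9.150, a2=0.296, a3=2.555, a4=3.220, a0=15.221; τ=−ln(0.5349)/15.221=0.041 → t=0.514; u2·a0=0.1722·15.221=2.621 ≤ a1=9.150 → R1 fires; C=4 S=7 Z=5 A=2
Draw 13: a1=7.320, a2=0.296, a3=2.555, a4=3.220, a0=13.391; τ=−ln(0.3733)/13.391=0.074 → t=0.588; u2·a0=0.6063·13.391=8.119; a1+a2=7.616 < 8.119 ≤ a1+…+a3=10.171 → R3 fires; C=5 S=8 Z=5 A=2
Draw 14: a1=9.150, a2=0.296, a3=2.920, a4=3.220, a0=15.586; τ=−ln(0.0960)/15.586=0.150 → t=0.738; u2·a0=0.4820·15.586=7.512 ≤ a1=9.150 → R1 fires; C=4 S=8 Z=5 A=2
Draw 15: a1=7.320, a2=0.296, a3=2.920, a4=3.220, a0=13.756; τ=−ln(0.0384)/13.756=0.237 → t=0.975 > T=0.93: stop.
At T=0.93: C=4 S=8 Z=5 A=2; the largest is S.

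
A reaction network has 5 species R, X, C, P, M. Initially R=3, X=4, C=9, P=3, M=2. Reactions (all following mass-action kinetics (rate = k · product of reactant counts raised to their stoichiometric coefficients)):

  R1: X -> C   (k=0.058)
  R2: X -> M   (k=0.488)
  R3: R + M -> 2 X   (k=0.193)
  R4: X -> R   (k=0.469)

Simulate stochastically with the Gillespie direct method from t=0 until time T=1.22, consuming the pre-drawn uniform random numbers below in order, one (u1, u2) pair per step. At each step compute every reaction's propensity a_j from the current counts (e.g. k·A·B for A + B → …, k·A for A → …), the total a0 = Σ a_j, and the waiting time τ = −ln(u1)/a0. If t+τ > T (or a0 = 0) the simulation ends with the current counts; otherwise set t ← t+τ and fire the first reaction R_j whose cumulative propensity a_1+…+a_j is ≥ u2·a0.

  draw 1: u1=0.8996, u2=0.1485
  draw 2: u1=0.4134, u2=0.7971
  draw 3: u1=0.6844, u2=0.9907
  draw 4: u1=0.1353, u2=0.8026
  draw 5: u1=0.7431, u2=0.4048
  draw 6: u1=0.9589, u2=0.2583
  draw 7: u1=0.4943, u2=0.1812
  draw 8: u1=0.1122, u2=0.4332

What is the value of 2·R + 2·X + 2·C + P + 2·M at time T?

Value at T = 39

Check how each reaction changes W = 2·R + 2·X + 2·C + P + 2·M (weight of products minus weight of reactants):
R1: X -> C: (2·1) − (2·1) = 2 − 2 = 0
R2: X -> M: (2·1) − (2·1) = 2 − 2 = 0
R3: R + M -> 2 X: (2·2) − (2·1 + 2·1) = 4 − 4 = 0
R4: X -> R: (2·1) − (2·1) = 2 − 2 = 0
Every reaction leaves W unchanged, so W is conserved and no simulation is needed: W(T) = W(0) = 2·3 + 2·4 + 2·9 + 3 + 2·2 = 39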